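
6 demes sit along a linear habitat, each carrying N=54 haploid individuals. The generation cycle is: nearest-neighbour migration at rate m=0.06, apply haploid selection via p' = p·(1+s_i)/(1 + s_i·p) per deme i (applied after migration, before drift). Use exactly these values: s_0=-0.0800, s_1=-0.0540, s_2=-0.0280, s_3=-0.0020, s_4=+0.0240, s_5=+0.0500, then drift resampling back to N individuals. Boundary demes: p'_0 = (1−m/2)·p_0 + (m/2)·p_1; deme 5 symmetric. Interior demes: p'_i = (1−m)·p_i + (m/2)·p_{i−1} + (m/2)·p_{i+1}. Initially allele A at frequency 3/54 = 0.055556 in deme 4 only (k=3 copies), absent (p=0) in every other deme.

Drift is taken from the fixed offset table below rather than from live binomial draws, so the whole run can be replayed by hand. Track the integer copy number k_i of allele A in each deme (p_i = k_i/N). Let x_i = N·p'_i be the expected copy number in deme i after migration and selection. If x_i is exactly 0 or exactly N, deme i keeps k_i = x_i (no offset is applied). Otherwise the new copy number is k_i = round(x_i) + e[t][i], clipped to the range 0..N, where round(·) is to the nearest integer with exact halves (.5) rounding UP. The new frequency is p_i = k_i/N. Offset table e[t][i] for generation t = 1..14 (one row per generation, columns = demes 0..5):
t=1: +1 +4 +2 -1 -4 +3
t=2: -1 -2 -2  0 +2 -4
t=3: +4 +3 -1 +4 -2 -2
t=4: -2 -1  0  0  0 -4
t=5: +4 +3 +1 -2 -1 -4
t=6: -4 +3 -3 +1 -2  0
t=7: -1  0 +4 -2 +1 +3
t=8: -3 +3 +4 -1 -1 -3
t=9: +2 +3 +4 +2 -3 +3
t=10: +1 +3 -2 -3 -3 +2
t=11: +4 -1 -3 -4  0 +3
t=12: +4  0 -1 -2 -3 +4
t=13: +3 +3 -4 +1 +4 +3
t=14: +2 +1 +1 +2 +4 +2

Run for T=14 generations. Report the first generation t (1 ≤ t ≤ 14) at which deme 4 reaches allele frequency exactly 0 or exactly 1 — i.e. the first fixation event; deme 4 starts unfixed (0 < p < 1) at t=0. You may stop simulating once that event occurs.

1

t=0: k=[0 0 0 0 3 0]
t=1: x=[0.0000 0.0000 0.0000 0.0898 2.8841 0.0945] k=[0 0 0 0 0 3]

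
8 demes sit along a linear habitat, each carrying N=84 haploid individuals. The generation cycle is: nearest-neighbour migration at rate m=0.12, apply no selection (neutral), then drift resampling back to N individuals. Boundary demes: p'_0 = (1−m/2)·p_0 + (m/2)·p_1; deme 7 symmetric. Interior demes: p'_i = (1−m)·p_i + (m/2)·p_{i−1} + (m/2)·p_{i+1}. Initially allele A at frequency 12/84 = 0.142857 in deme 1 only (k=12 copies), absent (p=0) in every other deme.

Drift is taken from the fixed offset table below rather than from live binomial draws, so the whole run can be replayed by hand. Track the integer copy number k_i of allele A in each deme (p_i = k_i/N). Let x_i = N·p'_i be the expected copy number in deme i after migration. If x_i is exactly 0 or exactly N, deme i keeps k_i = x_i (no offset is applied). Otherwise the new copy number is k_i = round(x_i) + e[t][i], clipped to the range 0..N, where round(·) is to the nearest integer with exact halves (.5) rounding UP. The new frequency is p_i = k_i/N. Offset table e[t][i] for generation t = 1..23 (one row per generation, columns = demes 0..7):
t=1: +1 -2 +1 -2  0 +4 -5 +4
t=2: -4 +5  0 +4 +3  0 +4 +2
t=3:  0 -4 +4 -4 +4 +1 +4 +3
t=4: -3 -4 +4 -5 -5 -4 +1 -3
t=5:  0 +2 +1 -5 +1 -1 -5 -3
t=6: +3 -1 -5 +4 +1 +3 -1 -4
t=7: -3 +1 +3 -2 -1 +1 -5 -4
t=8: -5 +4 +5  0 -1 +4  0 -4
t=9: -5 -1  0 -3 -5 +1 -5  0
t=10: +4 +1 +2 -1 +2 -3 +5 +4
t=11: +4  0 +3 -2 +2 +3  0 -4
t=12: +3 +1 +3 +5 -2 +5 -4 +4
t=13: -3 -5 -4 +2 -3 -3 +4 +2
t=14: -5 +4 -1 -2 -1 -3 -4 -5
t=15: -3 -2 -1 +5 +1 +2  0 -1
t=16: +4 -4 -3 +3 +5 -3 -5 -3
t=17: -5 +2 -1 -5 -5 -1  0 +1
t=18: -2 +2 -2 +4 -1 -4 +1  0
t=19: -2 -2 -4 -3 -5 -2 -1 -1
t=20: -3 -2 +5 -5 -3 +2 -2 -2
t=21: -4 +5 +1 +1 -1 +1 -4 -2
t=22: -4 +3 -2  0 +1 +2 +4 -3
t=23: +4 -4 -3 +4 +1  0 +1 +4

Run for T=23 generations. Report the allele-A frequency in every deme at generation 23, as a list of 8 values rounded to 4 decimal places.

[0.0595, 0.0595, 0.0119, 0.0714, 0.0238, 0.0000, 0.0000, 0.0000]

t=0: k=[0 12 0 0 0 0 0 0]
t=1: x=[0.7200 10.5600 0.7200 0.0000 0.0000 0.0000 0.0000 0.0000] k=[2 9 2 0 0 0 0 0]
t=2: x=[2.4200 8.1600 2.3000 0.1200 0.0000 0.0000 0.0000 0.0000] k=[0 13 2 4 0 0 0 0]
t=3: x=[0.7800 11.5600 2.7800 3.6400 0.2400 0.0000 0.0000 0.0000] k=[1 8 7 0 4 0 0 0]
t=4: x=[1.4200 7.5200 6.6400 0.6600 3.5200 0.2400 0.0000 0.0000] k=[0 4 11 0 0 0 0 0]
t=5: x=[0.2400 4.1800 9.9200 0.6600 0.0000 0.0000 0.0000 0.0000] k=[0 6 11 0 0 0 0 0]
t=6: x=[0.3600 5.9400 10.0400 0.6600 0.0000 0.0000 0.0000 0.0000] k=[3 5 5 5 0 0 0 0]
t=7: x=[3.1200 4.8800 5.0000 4.7000 0.3000 0.0000 0.0000 0.0000] k=[0 6 8 3 0 0 0 0]
t=8: x=[0.3600 5.7600 7.5800 3.1200 0.1800 0.0000 0.0000 0.0000] k=[0 10 13 3 0 0 0 0]
t=9: x=[0.6000 9.5800 12.2200 3.4200 0.1800 0.0000 0.0000 0.0000] k=[0 9 12 0 0 0 0 0]
t=10: x=[0.5400 8.6400 11.1000 0.7200 0.0000 0.0000 0.0000 0.0000] k=[5 10 13 0 0 0 0 0]
t=11: x=[5.3000 9.8800 12.0400 0.7800 0.0000 0.0000 0.0000 0.0000] k=[9 10 15 0 0 0 0 0]
t=12: x=[9.0600 10.2400 13.8000 0.9000 0.0000 0.0000 0.0000 0.0000] k=[12 11 17 6 0 0 0 0]
t=13: x=[11.9400 11.4200 15.9800 6.3000 0.3600 0.0000 0.0000 0.0000] k=[9 6 12 8 0 0 0 0]
t=14: x=[8.8200 6.5400 11.4000 7.7600 0.4800 0.0000 0.0000 0.0000] k=[4 11 10 6 0 0 0 0]
t=15: x=[4.4200 10.5200 9.8200 5.8800 0.3600 0.0000 0.0000 0.0000] k=[1 9 9 11 1 0 0 0]
t=16: x=[1.4800 8.5200 9.1200 10.2800 1.5400 0.0600 0.0000 0.0000] k=[5 5 6 13 7 0 0 0]
t=17: x=[5.0000 5.0600 6.3600 12.2200 6.9400 0.4200 0.0000 0.0000] k=[0 7 5 7 2 0 0 0]
t=18: x=[0.4200 6.4600 5.2400 6.5800 2.1800 0.1200 0.0000 0.0000] k=[0 8 3 11 1 0 0 0]
t=19: x=[0.4800 7.2200 3.7800 9.9200 1.5400 0.0600 0.0000 0.0000] k=[0 5 0 7 0 0 0 0]
t=20: x=[0.3000 4.4000 0.7200 6.1600 0.4200 0.0000 0.0000 0.0000] k=[0 2 6 1 0 0 0 0]
t=21: x=[0.1200 2.1200 5.4600 1.2400 0.0600 0.0000 0.0000 0.0000] k=[0 7 6 2 0 0 0 0]
t=22: x=[0.4200 6.5200 5.8200 2.1200 0.1200 0.0000 0.0000 0.0000] k=[0 10 4 2 1 0 0 0]
t=23: x=[0.6000 9.0400 4.2400 2.0600 1.0000 0.0600 0.0000 0.0000] k=[5 5 1 6 2 0 0 0]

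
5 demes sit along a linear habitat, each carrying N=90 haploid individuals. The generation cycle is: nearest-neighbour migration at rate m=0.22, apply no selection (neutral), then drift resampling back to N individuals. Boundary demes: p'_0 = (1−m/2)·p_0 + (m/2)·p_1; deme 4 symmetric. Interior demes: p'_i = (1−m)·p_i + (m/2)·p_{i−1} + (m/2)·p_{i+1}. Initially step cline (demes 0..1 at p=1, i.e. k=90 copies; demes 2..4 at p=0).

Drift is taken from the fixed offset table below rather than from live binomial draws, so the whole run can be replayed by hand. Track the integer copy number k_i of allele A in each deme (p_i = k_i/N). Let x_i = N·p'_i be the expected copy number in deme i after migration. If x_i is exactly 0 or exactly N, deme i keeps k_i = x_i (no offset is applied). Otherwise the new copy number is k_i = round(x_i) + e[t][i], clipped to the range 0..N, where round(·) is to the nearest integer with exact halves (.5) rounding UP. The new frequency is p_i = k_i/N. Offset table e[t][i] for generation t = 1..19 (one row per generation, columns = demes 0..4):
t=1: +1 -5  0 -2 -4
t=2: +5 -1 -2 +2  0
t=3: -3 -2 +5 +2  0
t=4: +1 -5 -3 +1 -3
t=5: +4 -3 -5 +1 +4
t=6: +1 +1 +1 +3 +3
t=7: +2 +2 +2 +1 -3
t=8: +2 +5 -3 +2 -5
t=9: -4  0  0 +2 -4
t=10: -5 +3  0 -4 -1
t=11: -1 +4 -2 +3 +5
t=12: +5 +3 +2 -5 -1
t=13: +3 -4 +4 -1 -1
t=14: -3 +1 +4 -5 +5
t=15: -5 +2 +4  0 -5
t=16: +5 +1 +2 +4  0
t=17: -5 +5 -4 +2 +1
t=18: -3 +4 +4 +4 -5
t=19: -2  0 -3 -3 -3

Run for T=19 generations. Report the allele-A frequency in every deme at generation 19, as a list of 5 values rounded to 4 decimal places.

t=0: k=[90 90 0 0 0]
t=1: x=[90.0000 80.1000 9.9000 0.0000 0.0000] k=[90 75 10 0 0]
t=2: x=[88.3500 69.5000 16.0500 1.1000 0.0000] k=[90 69 14 3 0]
t=3: x=[87.6900 65.2600 18.8400 3.8800 0.3300] k=[85 63 24 6 0]
t=4: x=[82.5800 61.1300 26.3100 7.3200 0.6600] k=[84 56 23 8 0]
t=5: x=[80.9200 55.4500 24.9800 8.7700 0.8800] k=[85 52 20 10 5]
t=6: x=[81.3700 52.1100 22.4200 10.5500 5.5500] k=[82 53 23 14 9]
t=7: x=[78.8100 52.8900 25.3100 14.4400 9.5500] k=[81 55 27 15 7]
t=8: x=[78.1400 54.7800 28.7600 15.4400 7.8800] k=[80 60 26 17 3]
t=9: x=[77.8000 58.4600 28.7500 16.4500 4.5400] k=[74 58 29 18 1]
t=10: x=[72.2400 56.5700 30.9800 17.3400 2.8700] k=[67 60 31 13 2]
t=11: x=[66.2300 57.5800 32.2100 13.7700 3.2100] k=[65 62 30 17 8]
t=12: x=[64.6700 58.8100 32.0900 17.4400 8.9900] k=[70 62 34 12 8]
t=13: x=[69.1200 59.8000 34.6600 13.9800 8.4400] k=[72 56 39 13 7]
t=14: x=[70.2400 55.8900 38.0100 15.2000 7.6600] k=[67 57 42 10 13]
t=15: x=[65.9000 56.4500 40.1300 13.8500 12.6700] k=[61 58 44 14 8]
t=16: x=[60.6700 56.7900 42.2400 16.6400 8.6600] k=[66 58 44 21 9]
t=17: x=[65.1200 57.3400 43.0100 22.2100 10.3200] k=[60 62 39 24 11]
t=18: x=[60.2200 59.2500 39.8800 24.2200 12.4300] k=[57 63 44 28 7]
t=19: x=[57.6600 60.2500 44.3300 27.4500 9.3100] k=[56 60 41 24 6]

[0.6222, 0.6667, 0.4556, 0.2667, 0.0667]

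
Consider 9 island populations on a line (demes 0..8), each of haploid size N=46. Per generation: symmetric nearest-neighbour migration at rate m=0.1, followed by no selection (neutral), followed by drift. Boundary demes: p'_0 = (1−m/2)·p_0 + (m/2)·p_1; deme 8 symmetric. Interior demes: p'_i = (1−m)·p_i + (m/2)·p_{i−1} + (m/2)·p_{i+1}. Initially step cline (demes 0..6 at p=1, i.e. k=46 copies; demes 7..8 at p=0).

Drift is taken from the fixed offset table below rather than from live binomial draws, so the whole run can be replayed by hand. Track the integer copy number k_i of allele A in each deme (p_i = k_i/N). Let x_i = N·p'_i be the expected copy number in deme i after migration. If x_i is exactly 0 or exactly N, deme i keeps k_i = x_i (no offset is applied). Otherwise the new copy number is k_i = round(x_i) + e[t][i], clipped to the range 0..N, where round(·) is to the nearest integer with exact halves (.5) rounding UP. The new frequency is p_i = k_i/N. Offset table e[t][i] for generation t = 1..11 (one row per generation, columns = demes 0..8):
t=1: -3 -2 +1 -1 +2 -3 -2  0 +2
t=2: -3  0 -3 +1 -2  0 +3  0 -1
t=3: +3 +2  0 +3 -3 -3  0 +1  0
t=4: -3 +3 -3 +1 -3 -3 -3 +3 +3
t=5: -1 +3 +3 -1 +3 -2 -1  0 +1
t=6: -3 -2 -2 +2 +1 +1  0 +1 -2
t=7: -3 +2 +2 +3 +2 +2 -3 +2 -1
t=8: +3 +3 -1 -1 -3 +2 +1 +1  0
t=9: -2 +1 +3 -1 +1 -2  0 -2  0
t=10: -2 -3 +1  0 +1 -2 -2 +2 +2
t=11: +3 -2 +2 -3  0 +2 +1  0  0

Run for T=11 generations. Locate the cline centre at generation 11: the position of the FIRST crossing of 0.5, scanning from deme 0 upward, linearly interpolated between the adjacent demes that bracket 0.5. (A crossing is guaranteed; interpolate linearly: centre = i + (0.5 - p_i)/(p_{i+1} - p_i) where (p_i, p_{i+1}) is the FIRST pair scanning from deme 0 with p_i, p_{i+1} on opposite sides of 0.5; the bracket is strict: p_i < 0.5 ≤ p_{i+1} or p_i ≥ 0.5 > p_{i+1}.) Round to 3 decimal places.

6.500

t=0: k=[46 46 46 46 46 46 46 0 0]
t=1: x=[46.0000 46.0000 46.0000 46.0000 46.0000 46.0000 43.7000 2.3000 0.0000] k=[46 46 46 46 46 46 42 2 0]
t=2: x=[46.0000 46.0000 46.0000 46.0000 46.0000 45.8000 40.2000 3.9000 0.1000] k=[46 46 46 46 46 46 43 4 0]
t=3: x=[46.0000 46.0000 46.0000 46.0000 46.0000 45.8500 41.2000 5.7500 0.2000] k=[46 46 46 46 46 43 41 7 0]
t=4: x=[46.0000 46.0000 46.0000 46.0000 45.8500 43.0500 39.4000 8.3500 0.3500] k=[46 46 46 46 43 40 36 11 3]
t=5: x=[46.0000 46.0000 46.0000 45.8500 43.0000 39.9500 34.9500 11.8500 3.4000] k=[46 46 46 45 46 38 34 12 4]
t=6: x=[46.0000 46.0000 45.9500 45.1000 45.5500 38.2000 33.1000 12.7000 4.4000] k=[46 46 44 46 46 39 33 14 2]
t=7: x=[46.0000 45.9000 44.2000 45.9000 45.6500 39.0500 32.3500 14.3500 2.6000] k=[46 46 46 46 46 41 29 16 2]
t=8: x=[46.0000 46.0000 46.0000 46.0000 45.7500 40.6500 28.9500 15.9500 2.7000] k=[46 46 46 46 43 43 30 17 3]
t=9: x=[46.0000 46.0000 46.0000 45.8500 43.1500 42.3500 30.0000 16.9500 3.7000] k=[46 46 46 45 44 40 30 15 4]
t=10: x=[46.0000 46.0000 45.9500 45.0000 43.8500 39.7000 29.7500 15.2000 4.5500] k=[46 46 46 45 45 38 28 17 7]
t=11: x=[46.0000 46.0000 45.9500 45.0500 44.6500 37.8500 27.9500 17.0500 7.5000] k=[46 46 46 42 45 40 29 17 8]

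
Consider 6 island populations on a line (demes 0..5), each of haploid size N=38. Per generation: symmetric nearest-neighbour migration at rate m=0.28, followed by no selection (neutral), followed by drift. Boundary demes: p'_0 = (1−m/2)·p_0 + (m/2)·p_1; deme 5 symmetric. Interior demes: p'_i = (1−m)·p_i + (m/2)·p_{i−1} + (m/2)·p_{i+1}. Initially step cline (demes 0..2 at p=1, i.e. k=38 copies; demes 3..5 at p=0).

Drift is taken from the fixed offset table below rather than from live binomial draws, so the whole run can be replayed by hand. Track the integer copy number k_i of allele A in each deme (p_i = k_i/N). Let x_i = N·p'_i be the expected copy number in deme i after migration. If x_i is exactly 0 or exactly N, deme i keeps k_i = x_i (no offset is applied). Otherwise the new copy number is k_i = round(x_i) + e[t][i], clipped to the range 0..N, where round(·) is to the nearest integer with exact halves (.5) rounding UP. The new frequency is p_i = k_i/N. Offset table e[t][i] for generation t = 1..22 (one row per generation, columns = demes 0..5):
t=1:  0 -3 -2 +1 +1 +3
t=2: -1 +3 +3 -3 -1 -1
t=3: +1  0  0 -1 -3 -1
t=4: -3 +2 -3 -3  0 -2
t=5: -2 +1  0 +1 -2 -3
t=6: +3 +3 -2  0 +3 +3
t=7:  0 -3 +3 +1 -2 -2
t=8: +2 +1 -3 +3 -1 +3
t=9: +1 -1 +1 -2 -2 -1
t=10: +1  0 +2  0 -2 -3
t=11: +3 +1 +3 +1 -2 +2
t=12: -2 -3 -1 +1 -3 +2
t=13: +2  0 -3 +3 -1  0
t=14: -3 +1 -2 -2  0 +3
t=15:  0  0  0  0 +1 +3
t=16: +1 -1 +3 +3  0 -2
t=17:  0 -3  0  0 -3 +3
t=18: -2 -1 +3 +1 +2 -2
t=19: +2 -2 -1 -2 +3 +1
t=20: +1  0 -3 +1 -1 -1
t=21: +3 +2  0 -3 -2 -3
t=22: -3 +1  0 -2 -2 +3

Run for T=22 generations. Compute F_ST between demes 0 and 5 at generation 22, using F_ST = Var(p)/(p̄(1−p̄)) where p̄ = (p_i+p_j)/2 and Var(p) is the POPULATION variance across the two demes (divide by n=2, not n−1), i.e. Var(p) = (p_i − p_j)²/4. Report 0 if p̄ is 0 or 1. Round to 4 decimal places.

0.2244

t=0: k=[38 38 38 0 0 0]
t=1: x=[38.0000 38.0000 32.6800 5.3200 0.0000 0.0000] k=[38 38 31 6 0 0]
t=2: x=[38.0000 37.0200 28.4800 8.6600 0.8400 0.0000] k=[38 38 31 6 0 0]
t=3: x=[38.0000 37.0200 28.4800 8.6600 0.8400 0.0000] k=[38 37 28 8 0 0]
t=4: x=[37.8600 35.8800 26.4600 9.6800 1.1200 0.0000] k=[35 38 23 7 1 0]
t=5: x=[35.4200 35.4800 22.8600 8.4000 1.7000 0.1400] k=[33 36 23 9 0 0]
t=6: x=[33.4200 33.7600 22.8600 9.7000 1.2600 0.0000] k=[36 37 21 10 4 0]
t=7: x=[36.1400 34.6200 21.7000 10.7000 4.2800 0.5600] k=[36 32 25 12 2 0]
t=8: x=[35.4400 31.5800 24.1600 12.4200 3.1200 0.2800] k=[37 33 21 15 2 3]
t=9: x=[36.4400 31.8800 21.8400 14.0200 3.9600 2.8600] k=[37 31 23 12 2 2]
t=10: x=[36.1600 30.7200 22.5800 12.1400 3.4000 2.0000] k=[37 31 25 12 1 0]
t=11: x=[36.1600 31.0000 24.0200 12.2800 2.4000 0.1400] k=[38 32 27 13 0 2]
t=12: x=[37.1600 32.1400 25.7400 13.1400 2.1000 1.7200] k=[35 29 25 14 0 4]
t=13: x=[34.1600 29.2800 24.0200 13.5800 2.5200 3.4400] k=[36 29 21 17 2 3]
t=14: x=[35.0200 28.8600 21.5600 15.4600 4.2400 2.8600] k=[32 30 20 13 4 6]
t=15: x=[31.7200 28.8800 20.4200 12.7200 5.5400 5.7200] k=[32 29 20 13 7 9]
t=16: x=[31.5800 28.1600 20.2800 13.1400 8.1200 8.7200] k=[33 27 23 16 8 7]
t=17: x=[32.1600 27.2800 22.5800 15.8600 8.9800 7.1400] k=[32 24 23 16 6 10]
t=18: x=[30.8800 24.9800 22.1600 15.5800 7.9600 9.4400] k=[29 24 25 17 10 7]
t=19: x=[28.3000 24.8400 23.7400 17.1400 10.5600 7.4200] k=[30 23 23 15 14 8]
t=20: x=[29.0200 23.9800 21.8800 15.9800 13.3000 8.8400] k=[30 24 19 17 12 8]
t=21: x=[29.1600 24.1400 19.4200 16.5800 12.1400 8.5600] k=[32 26 19 14 10 6]
t=22: x=[31.1600 25.8600 19.2800 14.1400 10.0000 6.5600] k=[28 27 19 12 8 10]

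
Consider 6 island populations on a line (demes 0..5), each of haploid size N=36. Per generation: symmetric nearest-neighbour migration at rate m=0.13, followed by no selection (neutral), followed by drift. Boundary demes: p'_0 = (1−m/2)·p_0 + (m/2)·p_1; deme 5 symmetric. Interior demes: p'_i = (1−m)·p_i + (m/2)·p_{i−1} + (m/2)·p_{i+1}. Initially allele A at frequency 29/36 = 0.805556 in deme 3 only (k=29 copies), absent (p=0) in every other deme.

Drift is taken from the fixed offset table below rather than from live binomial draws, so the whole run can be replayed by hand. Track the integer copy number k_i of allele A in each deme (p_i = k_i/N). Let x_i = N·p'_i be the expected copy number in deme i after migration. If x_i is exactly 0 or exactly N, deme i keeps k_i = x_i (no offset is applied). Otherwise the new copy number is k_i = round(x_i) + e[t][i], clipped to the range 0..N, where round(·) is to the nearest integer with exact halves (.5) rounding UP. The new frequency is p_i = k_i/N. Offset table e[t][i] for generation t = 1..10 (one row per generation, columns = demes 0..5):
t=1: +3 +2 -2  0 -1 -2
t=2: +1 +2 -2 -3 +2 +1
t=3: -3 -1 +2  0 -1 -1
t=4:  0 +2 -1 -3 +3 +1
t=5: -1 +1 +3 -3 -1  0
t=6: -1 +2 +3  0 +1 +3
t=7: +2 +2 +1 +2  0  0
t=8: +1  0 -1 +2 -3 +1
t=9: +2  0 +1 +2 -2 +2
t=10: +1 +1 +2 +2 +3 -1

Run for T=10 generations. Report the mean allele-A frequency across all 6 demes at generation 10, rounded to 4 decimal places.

t=0: k=[0 0 0 29 0 0]
t=1: x=[0.0000 0.0000 1.8850 25.2300 1.8850 0.0000] k=[0 0 0 25 1 0]
t=2: x=[0.0000 0.0000 1.6250 21.8150 2.4950 0.0650] k=[0 0 0 19 4 1]
t=3: x=[0.0000 0.0000 1.2350 16.7900 4.7800 1.1950] k=[0 0 3 17 4 0]
t=4: x=[0.0000 0.1950 3.7150 15.2450 4.5850 0.2600] k=[0 2 3 12 8 1]
t=5: x=[0.1300 1.9350 3.5200 11.1550 7.8050 1.4550] k=[0 3 7 8 7 1]
t=6: x=[0.1950 3.0650 6.8050 7.8700 6.6750 1.3900] k=[0 5 10 8 8 4]
t=7: x=[0.3250 5.0000 9.5450 8.1300 7.7400 4.2600] k=[2 7 11 10 8 4]
t=8: x=[2.3250 6.9350 10.6750 9.9350 7.8700 4.2600] k=[3 7 10 12 5 5]
t=9: x=[3.2600 6.9350 9.9350 11.4150 5.4550 5.0000] k=[5 7 11 13 3 7]
t=10: x=[5.1300 7.1300 10.8700 12.2200 3.9100 6.7400] k=[6 8 13 14 7 6]

0.2500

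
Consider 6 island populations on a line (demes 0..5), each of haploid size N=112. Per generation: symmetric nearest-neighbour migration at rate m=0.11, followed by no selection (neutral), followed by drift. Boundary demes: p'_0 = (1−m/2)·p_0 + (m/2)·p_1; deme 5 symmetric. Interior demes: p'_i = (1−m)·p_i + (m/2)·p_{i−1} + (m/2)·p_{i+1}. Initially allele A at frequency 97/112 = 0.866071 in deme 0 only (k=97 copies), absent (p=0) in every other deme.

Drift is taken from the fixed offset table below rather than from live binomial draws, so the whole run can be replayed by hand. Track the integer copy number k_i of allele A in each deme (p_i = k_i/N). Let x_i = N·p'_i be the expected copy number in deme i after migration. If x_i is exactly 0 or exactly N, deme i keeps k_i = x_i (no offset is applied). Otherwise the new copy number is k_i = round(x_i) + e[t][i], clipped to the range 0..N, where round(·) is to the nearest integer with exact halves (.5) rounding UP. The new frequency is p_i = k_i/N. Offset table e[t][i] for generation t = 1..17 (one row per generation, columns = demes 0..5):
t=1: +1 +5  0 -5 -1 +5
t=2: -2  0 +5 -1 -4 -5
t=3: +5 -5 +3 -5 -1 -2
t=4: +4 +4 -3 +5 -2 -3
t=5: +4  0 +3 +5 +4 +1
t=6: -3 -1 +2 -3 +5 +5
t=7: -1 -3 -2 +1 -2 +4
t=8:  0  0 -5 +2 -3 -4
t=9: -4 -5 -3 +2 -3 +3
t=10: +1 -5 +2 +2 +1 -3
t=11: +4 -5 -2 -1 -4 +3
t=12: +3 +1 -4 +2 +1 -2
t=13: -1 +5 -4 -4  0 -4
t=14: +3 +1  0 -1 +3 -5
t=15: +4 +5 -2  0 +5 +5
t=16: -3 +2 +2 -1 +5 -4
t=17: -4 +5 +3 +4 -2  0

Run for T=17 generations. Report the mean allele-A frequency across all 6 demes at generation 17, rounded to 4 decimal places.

t=0: k=[97 0 0 0 0 0]
t=1: x=[91.6650 5.3350 0.0000 0.0000 0.0000 0.0000] k=[93 10 0 0 0 0]
t=2: x=[88.4350 14.0150 0.5500 0.0000 0.0000 0.0000] k=[86 14 6 0 0 0]
t=3: x=[82.0400 17.5200 6.1100 0.3300 0.0000 0.0000] k=[87 13 9 0 0 0]
t=4: x=[82.9300 16.8500 8.7250 0.4950 0.0000 0.0000] k=[87 21 6 5 0 0]
t=5: x=[83.3700 23.8050 6.7700 4.7800 0.2750 0.0000] k=[87 24 10 10 4 0]
t=6: x=[83.5350 26.6950 10.7700 9.6700 4.1100 0.2200] k=[81 26 13 7 9 5]
t=7: x=[77.9750 28.3100 13.3850 7.4400 8.6700 5.2200] k=[77 25 11 8 7 9]
t=8: x=[74.1400 27.0900 11.6050 8.1100 7.1650 8.8900] k=[74 27 7 10 4 5]
t=9: x=[71.4150 28.4850 8.2650 9.5050 4.3850 4.9450] k=[67 23 5 12 1 8]
t=10: x=[64.5800 24.4300 6.3750 11.0100 1.9900 7.6150] k=[66 19 8 13 3 5]
t=11: x=[63.4150 20.9800 8.8800 12.1750 3.6600 4.8900] k=[67 16 7 11 0 8]
t=12: x=[64.1950 18.3100 7.7150 10.1750 1.0450 7.5600] k=[67 19 4 12 2 6]
t=13: x=[64.3600 20.8150 5.2650 11.0100 2.7700 5.7800] k=[63 26 1 7 3 2]
t=14: x=[60.9650 26.6600 2.7050 6.4500 3.1650 2.0550] k=[64 28 3 5 6 0]
t=15: x=[62.0200 28.6050 4.4850 4.9450 5.6150 0.3300] k=[66 34 2 5 11 5]
t=16: x=[64.2400 34.0000 3.9250 5.1650 10.3400 5.3300] k=[61 36 6 4 15 1]
t=17: x=[59.6250 35.7250 7.5400 4.7150 13.6250 1.7700] k=[56 41 11 9 12 2]

0.1949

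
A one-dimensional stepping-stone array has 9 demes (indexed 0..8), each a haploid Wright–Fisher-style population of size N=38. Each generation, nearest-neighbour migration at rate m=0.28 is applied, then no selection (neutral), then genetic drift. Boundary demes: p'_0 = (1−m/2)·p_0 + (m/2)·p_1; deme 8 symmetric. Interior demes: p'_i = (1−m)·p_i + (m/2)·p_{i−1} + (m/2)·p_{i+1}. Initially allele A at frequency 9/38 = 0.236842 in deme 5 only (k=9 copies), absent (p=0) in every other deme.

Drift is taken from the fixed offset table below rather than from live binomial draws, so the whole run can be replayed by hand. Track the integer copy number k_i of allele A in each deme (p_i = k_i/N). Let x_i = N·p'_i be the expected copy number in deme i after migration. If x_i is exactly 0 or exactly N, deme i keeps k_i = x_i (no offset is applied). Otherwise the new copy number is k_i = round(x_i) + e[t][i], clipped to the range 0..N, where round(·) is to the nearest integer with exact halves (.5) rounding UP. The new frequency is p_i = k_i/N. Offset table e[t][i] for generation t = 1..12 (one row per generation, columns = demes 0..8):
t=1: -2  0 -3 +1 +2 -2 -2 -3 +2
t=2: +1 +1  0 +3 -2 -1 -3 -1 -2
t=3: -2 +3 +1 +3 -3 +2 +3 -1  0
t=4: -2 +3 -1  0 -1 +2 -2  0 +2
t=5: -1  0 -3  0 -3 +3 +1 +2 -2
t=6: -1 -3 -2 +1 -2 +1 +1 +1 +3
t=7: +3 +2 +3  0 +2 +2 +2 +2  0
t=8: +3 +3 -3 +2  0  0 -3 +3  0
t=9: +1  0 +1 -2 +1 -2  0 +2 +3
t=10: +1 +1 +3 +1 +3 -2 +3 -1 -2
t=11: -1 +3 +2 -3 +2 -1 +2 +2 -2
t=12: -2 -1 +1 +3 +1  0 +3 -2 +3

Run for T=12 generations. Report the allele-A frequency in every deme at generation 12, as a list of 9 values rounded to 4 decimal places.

[0.0000, 0.1053, 0.1579, 0.1579, 0.1842, 0.1053, 0.2895, 0.1579, 0.1842]

t=0: k=[0 0 0 0 0 9 0 0 0]
t=1: x=[0.0000 0.0000 0.0000 0.0000 1.2600 6.4800 1.2600 0.0000 0.0000] k=[0 0 0 0 3 4 0 0 0]
t=2: x=[0.0000 0.0000 0.0000 0.4200 2.7200 3.3000 0.5600 0.0000 0.0000] k=[0 0 0 3 1 2 0 0 0]
t=3: x=[0.0000 0.0000 0.4200 2.3000 1.4200 1.5800 0.2800 0.0000 0.0000] k=[0 0 1 5 0 4 3 0 0]
t=4: x=[0.0000 0.1400 1.4200 3.7400 1.2600 3.3000 2.7200 0.4200 0.0000] k=[0 3 0 4 0 5 1 0 0]
t=5: x=[0.4200 2.1600 0.9800 2.8800 1.2600 3.7400 1.4200 0.1400 0.0000] k=[0 2 0 3 0 7 2 2 0]
t=6: x=[0.2800 1.4400 0.7000 2.1600 1.4000 5.3200 2.7000 1.7200 0.2800] k=[0 0 0 3 0 6 4 3 3]
t=7: x=[0.0000 0.0000 0.4200 2.1600 1.2600 4.8800 4.1400 3.1400 3.0000] k=[0 0 3 2 3 7 6 5 3]
t=8: x=[0.0000 0.4200 2.4400 2.2800 3.4200 6.3000 6.0000 4.8600 3.2800] k=[0 3 0 4 3 6 3 8 3]
t=9: x=[0.4200 2.1600 0.9800 3.3000 3.5600 5.1600 4.1200 6.6000 3.7000] k=[1 2 2 1 5 3 4 9 7]
t=10: x=[1.1400 1.8600 1.8600 1.7000 4.1600 3.4200 4.5600 8.0200 7.2800] k=[2 3 5 3 7 1 8 7 5]
t=11: x=[2.1400 3.1400 4.4400 3.8400 5.6000 2.8200 6.8800 6.8600 5.2800] k=[1 6 6 1 8 2 9 9 3]
t=12: x=[1.7000 5.3000 5.3000 2.6800 6.1800 3.8200 8.0200 8.1600 3.8400] k=[0 4 6 6 7 4 11 6 7]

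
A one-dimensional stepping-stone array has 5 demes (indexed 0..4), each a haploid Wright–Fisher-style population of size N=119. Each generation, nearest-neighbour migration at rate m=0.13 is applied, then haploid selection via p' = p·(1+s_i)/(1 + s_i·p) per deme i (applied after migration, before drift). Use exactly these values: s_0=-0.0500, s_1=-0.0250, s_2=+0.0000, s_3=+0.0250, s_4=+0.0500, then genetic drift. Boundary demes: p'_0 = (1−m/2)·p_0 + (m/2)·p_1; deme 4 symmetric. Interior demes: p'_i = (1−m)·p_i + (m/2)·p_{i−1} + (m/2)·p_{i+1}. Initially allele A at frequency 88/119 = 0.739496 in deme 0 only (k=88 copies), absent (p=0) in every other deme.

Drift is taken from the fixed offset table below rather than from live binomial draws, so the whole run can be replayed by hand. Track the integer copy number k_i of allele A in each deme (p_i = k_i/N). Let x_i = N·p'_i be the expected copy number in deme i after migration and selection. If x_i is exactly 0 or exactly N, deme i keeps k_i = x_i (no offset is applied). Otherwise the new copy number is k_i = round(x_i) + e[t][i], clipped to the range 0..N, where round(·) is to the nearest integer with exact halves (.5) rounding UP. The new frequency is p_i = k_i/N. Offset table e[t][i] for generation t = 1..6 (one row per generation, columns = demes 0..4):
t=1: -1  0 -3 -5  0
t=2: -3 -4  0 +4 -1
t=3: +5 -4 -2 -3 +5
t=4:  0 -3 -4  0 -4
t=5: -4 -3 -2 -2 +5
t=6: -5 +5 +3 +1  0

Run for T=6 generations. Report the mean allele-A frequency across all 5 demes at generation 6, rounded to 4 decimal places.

t=0: k=[88 0 0 0 0]
t=1: x=[80.9651 5.5837 0.0000 0.0000 0.0000] k=[80 6 0 0 0]
t=2: x=[73.7608 10.1818 0.3900 0.0000 0.0000] k=[71 6 0 0 0]
t=3: x=[65.2674 9.6090 0.3900 0.0000 0.0000] k=[70 6 0 0 0]
t=4: x=[64.3275 9.5453 0.3900 0.0000 0.0000] k=[64 7 0 0 0]
t=5: x=[58.7691 10.0153 0.4550 0.0000 0.0000] k=[55 7 0 0 0]
t=6: x=[50.3843 9.4425 0.4550 0.0000 0.0000] k=[45 14 3 0 0]

0.1042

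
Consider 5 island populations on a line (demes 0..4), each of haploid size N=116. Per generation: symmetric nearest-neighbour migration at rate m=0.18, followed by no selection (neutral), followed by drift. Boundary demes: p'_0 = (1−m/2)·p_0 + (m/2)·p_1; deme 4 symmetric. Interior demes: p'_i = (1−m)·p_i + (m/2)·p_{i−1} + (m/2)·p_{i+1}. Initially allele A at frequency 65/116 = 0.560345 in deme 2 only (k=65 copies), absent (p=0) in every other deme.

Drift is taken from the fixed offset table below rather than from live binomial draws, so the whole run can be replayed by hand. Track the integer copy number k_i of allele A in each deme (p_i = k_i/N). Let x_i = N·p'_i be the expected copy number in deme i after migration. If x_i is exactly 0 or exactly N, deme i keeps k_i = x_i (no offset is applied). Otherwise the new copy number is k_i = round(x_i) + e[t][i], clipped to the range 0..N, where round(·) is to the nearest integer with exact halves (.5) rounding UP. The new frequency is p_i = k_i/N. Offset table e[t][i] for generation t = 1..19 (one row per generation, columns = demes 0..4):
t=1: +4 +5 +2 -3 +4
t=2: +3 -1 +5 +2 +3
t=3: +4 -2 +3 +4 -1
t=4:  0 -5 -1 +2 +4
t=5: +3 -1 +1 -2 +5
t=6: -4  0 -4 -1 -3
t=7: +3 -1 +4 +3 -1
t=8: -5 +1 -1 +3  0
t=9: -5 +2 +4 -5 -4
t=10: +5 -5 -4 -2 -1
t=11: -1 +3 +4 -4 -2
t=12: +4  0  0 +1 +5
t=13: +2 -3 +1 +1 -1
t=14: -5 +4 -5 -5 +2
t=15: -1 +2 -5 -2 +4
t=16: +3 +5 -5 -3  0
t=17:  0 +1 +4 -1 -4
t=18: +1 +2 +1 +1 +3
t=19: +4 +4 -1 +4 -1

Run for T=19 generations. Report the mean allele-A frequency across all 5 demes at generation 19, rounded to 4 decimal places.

0.1586

t=0: k=[0 0 65 0 0]
t=1: x=[0.0000 5.8500 53.3000 5.8500 0.0000] k=[0 11 55 3 0]
t=2: x=[0.9900 13.9700 46.3600 7.4100 0.2700] k=[4 13 51 9 3]
t=3: x=[4.8100 15.6100 43.8000 12.2400 3.5400] k=[9 14 47 16 3]
t=4: x=[9.4500 16.5200 41.2400 17.6200 4.1700] k=[9 12 40 20 8]
t=5: x=[9.2700 14.2500 35.6800 20.7200 9.0800] k=[12 13 37 19 14]
t=6: x=[12.0900 15.0700 33.2200 20.1700 14.4500] k=[8 15 29 19 11]
t=7: x=[8.6300 15.6300 26.8400 19.1800 11.7200] k=[12 15 31 22 11]
t=8: x=[12.2700 16.1700 28.7500 21.8200 11.9900] k=[7 17 28 25 12]
t=9: x=[7.9000 17.0900 26.7400 24.1000 13.1700] k=[3 19 31 19 9]
t=10: x=[4.4400 18.6400 28.8400 19.1800 9.9000] k=[9 14 25 17 9]
t=11: x=[9.4500 14.5400 23.2900 17.0000 9.7200] k=[8 18 27 13 8]
t=12: x=[8.9000 17.9100 24.9300 13.8100 8.4500] k=[13 18 25 15 13]
t=13: x=[13.4500 18.1800 23.4700 15.7200 13.1800] k=[15 15 24 17 12]
t=14: x=[15.0000 15.8100 22.5600 17.1800 12.4500] k=[10 20 18 12 14]
t=15: x=[10.9000 18.9200 17.6400 12.7200 13.8200] k=[10 21 13 11 18]
t=16: x=[10.9900 19.2900 13.5400 11.8100 17.3700] k=[14 24 9 9 17]
t=17: x=[14.9000 21.7500 10.3500 9.7200 16.2800] k=[15 23 14 9 12]
t=18: x=[15.7200 21.4700 14.3600 9.7200 11.7300] k=[17 23 15 11 15]
t=19: x=[17.5400 21.7400 15.3600 11.7200 14.6400] k=[22 26 14 16 14]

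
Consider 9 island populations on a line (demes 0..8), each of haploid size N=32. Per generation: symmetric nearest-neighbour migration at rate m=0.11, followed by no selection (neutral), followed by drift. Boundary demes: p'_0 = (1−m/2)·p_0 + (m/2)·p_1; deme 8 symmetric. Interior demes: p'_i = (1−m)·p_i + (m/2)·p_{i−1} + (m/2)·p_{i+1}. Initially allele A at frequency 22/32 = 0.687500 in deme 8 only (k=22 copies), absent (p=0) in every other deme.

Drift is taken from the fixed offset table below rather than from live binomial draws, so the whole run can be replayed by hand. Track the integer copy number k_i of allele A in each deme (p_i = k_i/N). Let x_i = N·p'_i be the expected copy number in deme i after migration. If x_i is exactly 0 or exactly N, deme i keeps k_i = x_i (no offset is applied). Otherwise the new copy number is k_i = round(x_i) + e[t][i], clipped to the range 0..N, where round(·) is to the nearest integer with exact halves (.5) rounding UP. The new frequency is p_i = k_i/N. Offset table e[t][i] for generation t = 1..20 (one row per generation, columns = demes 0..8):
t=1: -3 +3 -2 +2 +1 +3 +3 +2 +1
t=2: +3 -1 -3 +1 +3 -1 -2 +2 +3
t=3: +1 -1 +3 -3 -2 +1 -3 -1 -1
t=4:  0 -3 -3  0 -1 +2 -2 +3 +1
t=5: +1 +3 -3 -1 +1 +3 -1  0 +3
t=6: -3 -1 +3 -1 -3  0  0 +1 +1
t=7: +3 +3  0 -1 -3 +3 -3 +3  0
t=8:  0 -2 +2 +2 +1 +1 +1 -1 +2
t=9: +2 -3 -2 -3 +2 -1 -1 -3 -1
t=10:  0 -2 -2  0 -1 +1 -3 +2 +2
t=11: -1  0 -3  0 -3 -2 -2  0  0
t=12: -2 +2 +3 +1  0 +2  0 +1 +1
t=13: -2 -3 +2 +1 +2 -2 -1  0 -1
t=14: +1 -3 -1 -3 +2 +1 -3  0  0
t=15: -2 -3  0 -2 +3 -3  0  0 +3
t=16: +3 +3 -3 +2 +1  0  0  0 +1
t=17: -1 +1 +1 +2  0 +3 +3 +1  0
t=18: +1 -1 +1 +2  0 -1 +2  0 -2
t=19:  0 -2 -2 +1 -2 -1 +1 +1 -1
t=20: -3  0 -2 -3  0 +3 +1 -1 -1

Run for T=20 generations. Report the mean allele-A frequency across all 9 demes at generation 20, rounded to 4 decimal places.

t=0: k=[0 0 0 0 0 0 0 0 22]
t=1: x=[0.0000 0.0000 0.0000 0.0000 0.0000 0.0000 0.0000 1.2100 20.7900] k=[0 0 0 0 0 0 0 3 22]
t=2: x=[0.0000 0.0000 0.0000 0.0000 0.0000 0.0000 0.1650 3.8800 20.9550] k=[0 0 0 0 0 0 0 6 24]
t=3: x=[0.0000 0.0000 0.0000 0.0000 0.0000 0.0000 0.3300 6.6600 23.0100] k=[0 0 0 0 0 0 0 6 22]
t=4: x=[0.0000 0.0000 0.0000 0.0000 0.0000 0.0000 0.3300 6.5500 21.1200] k=[0 0 0 0 0 0 0 10 22]
t=5: x=[0.0000 0.0000 0.0000 0.0000 0.0000 0.0000 0.5500 10.1100 21.3400] k=[0 0 0 0 0 0 0 10 24]
t=6: x=[0.0000 0.0000 0.0000 0.0000 0.0000 0.0000 0.5500 10.2200 23.2300] k=[0 0 0 0 0 0 1 11 24]
t=7: x=[0.0000 0.0000 0.0000 0.0000 0.0000 0.0550 1.4950 11.1650 23.2850] k=[0 0 0 0 0 3 0 14 23]
t=8: x=[0.0000 0.0000 0.0000 0.0000 0.1650 2.6700 0.9350 13.7250 22.5050] k=[0 0 0 0 1 4 2 13 25]
t=9: x=[0.0000 0.0000 0.0000 0.0550 1.1100 3.7250 2.7150 13.0550 24.3400] k=[0 0 0 0 3 3 2 10 23]
t=10: x=[0.0000 0.0000 0.0000 0.1650 2.8350 2.9450 2.4950 10.2750 22.2850] k=[0 0 0 0 2 4 0 12 24]
t=11: x=[0.0000 0.0000 0.0000 0.1100 2.0000 3.6700 0.8800 12.0000 23.3400] k=[0 0 0 0 0 2 0 12 23]
t=12: x=[0.0000 0.0000 0.0000 0.0000 0.1100 1.7800 0.7700 11.9450 22.3950] k=[0 0 0 0 0 4 1 13 23]
t=13: x=[0.0000 0.0000 0.0000 0.0000 0.2200 3.6150 1.8250 12.8900 22.4500] k=[0 0 0 0 2 2 1 13 21]
t=14: x=[0.0000 0.0000 0.0000 0.1100 1.8900 1.9450 1.7150 12.7800 20.5600] k=[0 0 0 0 4 3 0 13 21]
t=15: x=[0.0000 0.0000 0.0000 0.2200 3.7250 2.8900 0.8800 12.7250 20.5600] k=[0 0 0 0 7 0 1 13 24]
t=16: x=[0.0000 0.0000 0.0000 0.3850 6.2300 0.4400 1.6050 12.9450 23.3950] k=[0 0 0 2 7 0 2 13 24]
t=17: x=[0.0000 0.0000 0.1100 2.1650 6.3400 0.4950 2.4950 13.0000 23.3950] k=[0 0 1 4 6 3 5 14 23]
t=18: x=[0.0000 0.0550 1.1100 3.9450 5.7250 3.2750 5.3850 14.0000 22.5050] k=[0 0 2 6 6 2 7 14 21]
t=19: x=[0.0000 0.1100 2.1100 5.7800 5.7800 2.4950 7.1100 14.0000 20.6150] k=[0 0 0 7 4 1 8 15 20]
t=20: x=[0.0000 0.0000 0.3850 6.4500 4.0000 1.5500 8.0000 14.8900 19.7250] k=[0 0 0 3 4 5 9 14 19]

0.1875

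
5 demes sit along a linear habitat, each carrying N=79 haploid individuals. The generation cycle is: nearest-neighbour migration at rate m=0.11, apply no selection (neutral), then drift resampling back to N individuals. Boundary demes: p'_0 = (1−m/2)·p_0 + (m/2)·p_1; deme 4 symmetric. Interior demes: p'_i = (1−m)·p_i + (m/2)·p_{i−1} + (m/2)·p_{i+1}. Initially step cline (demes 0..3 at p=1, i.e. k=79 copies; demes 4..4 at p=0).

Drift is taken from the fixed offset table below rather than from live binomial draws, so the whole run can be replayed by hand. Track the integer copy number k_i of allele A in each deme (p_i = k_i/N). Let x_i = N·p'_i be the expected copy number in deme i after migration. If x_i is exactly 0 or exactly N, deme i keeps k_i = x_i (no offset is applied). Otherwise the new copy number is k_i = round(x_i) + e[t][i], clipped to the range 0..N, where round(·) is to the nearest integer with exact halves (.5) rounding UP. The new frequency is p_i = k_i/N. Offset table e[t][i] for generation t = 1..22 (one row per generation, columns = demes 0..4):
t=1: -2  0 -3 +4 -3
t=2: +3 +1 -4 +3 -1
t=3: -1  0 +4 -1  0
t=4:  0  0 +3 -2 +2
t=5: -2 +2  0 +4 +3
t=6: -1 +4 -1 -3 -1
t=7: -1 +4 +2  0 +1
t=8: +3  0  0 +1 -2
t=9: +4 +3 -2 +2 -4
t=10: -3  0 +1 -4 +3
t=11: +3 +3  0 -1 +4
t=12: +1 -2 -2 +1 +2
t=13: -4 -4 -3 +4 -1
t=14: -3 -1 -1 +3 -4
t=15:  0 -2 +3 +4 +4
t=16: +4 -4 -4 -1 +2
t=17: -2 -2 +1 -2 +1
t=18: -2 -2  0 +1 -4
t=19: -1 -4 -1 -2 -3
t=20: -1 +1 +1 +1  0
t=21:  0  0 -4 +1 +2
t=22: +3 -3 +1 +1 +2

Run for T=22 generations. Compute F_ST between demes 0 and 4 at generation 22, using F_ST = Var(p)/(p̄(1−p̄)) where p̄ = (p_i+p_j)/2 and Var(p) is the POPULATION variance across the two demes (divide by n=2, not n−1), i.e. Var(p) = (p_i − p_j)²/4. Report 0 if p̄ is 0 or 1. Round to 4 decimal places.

0.1347

t=0: k=[79 79 79 79 0]
t=1: x=[79.0000 79.0000 79.0000 74.6550 4.3450] k=[79 79 79 79 1]
t=2: x=[79.0000 79.0000 79.0000 74.7100 5.2900] k=[79 79 79 78 4]
t=3: x=[79.0000 79.0000 78.9450 73.9850 8.0700] k=[79 79 79 73 8]
t=4: x=[79.0000 79.0000 78.6700 69.7550 11.5750] k=[79 79 79 68 14]
t=5: x=[79.0000 79.0000 78.3950 65.6350 16.9700] k=[79 79 78 70 20]
t=6: x=[79.0000 78.9450 77.6150 67.6900 22.7500] k=[79 79 77 65 22]
t=7: x=[79.0000 78.8900 76.4500 63.2950 24.3650] k=[79 79 78 63 25]
t=8: x=[79.0000 78.9450 77.2300 61.7350 27.0900] k=[79 79 77 63 25]
t=9: x=[79.0000 78.8900 76.3400 61.6800 27.0900] k=[79 79 74 64 23]
t=10: x=[79.0000 78.7250 73.7250 62.2950 25.2550] k=[79 79 75 58 28]
t=11: x=[79.0000 78.7800 74.2850 57.2850 29.6500] k=[79 79 74 56 34]
t=12: x=[79.0000 78.7250 73.2850 55.7800 35.2100] k=[79 77 71 57 37]
t=13: x=[78.8900 76.7800 70.5600 56.6700 38.1000] k=[75 73 68 61 37]
t=14: x=[74.8900 72.8350 67.8900 60.0650 38.3200] k=[72 72 67 63 34]
t=15: x=[72.0000 71.7250 67.0550 61.6250 35.5950] k=[72 70 70 66 40]
t=16: x=[71.8900 70.1100 69.7800 64.7900 41.4300] k=[76 66 66 64 43]
t=17: x=[75.4500 66.5500 65.8900 62.9550 44.1550] k=[73 65 67 61 45]
t=18: x=[72.5600 65.5500 66.5600 60.4500 45.8800] k=[71 64 67 61 42]
t=19: x=[70.6150 64.5500 66.5050 60.2850 43.0450] k=[70 61 66 58 40]
t=20: x=[69.5050 61.7700 65.2850 57.4500 40.9900] k=[69 63 66 58 41]
t=21: x=[68.6700 63.4950 65.3950 57.5050 41.9350] k=[69 63 61 59 44]
t=22: x=[68.6700 63.2200 61.0000 58.2850 44.8250] k=[72 60 62 59 47]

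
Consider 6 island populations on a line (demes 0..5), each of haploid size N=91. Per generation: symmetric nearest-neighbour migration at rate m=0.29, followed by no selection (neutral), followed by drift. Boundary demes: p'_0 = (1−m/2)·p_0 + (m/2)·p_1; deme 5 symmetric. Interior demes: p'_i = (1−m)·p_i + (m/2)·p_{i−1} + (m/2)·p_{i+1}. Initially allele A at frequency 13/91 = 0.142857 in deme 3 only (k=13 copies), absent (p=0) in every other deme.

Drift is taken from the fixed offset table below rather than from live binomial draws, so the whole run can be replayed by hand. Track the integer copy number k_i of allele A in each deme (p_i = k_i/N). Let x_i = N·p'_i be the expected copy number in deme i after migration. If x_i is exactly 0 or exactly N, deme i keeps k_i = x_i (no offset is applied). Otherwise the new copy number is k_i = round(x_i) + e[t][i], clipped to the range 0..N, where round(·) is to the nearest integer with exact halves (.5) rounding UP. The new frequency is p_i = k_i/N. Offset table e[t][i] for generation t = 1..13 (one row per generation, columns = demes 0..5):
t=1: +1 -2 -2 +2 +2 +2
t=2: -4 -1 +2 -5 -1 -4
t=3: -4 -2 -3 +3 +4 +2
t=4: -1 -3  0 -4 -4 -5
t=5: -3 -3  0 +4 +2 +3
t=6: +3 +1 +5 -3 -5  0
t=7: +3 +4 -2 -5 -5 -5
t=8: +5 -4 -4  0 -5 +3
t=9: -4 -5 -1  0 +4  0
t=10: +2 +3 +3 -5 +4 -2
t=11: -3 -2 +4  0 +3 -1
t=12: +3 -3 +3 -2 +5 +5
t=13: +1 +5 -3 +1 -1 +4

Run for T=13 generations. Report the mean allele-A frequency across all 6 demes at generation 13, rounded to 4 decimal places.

0.0275

t=0: k=[0 0 0 13 0 0]
t=1: x=[0.0000 0.0000 1.8850 9.2300 1.8850 0.0000] k=[0 0 0 11 4 0]
t=2: x=[0.0000 0.0000 1.5950 8.3900 4.4350 0.5800] k=[0 0 4 3 3 0]
t=3: x=[0.0000 0.5800 3.2750 3.1450 2.5650 0.4350] k=[0 0 0 6 7 2]
t=4: x=[0.0000 0.0000 0.8700 5.2750 6.1300 2.7250] k=[0 0 1 1 2 0]
t=5: x=[0.0000 0.1450 0.8550 1.1450 1.5650 0.2900] k=[0 0 1 5 4 3]
t=6: x=[0.0000 0.1450 1.4350 4.2750 4.0000 3.1450] k=[0 1 6 1 0 3]
t=7: x=[0.1450 1.5800 4.5500 1.5800 0.5800 2.5650] k=[3 6 3 0 0 0]
t=8: x=[3.4350 5.1300 3.0000 0.4350 0.0000 0.0000] k=[8 1 0 0 0 0]
t=9: x=[6.9850 1.8700 0.1450 0.0000 0.0000 0.0000] k=[3 0 0 0 0 0]
t=10: x=[2.5650 0.4350 0.0000 0.0000 0.0000 0.0000] k=[5 3 0 0 0 0]
t=11: x=[4.7100 2.8550 0.4350 0.0000 0.0000 0.0000] k=[2 1 4 0 0 0]
t=12: x=[1.8550 1.5800 2.9850 0.5800 0.0000 0.0000] k=[5 0 6 0 0 0]
t=13: x=[4.2750 1.5950 4.2600 0.8700 0.0000 0.0000] k=[5 7 1 2 0 0]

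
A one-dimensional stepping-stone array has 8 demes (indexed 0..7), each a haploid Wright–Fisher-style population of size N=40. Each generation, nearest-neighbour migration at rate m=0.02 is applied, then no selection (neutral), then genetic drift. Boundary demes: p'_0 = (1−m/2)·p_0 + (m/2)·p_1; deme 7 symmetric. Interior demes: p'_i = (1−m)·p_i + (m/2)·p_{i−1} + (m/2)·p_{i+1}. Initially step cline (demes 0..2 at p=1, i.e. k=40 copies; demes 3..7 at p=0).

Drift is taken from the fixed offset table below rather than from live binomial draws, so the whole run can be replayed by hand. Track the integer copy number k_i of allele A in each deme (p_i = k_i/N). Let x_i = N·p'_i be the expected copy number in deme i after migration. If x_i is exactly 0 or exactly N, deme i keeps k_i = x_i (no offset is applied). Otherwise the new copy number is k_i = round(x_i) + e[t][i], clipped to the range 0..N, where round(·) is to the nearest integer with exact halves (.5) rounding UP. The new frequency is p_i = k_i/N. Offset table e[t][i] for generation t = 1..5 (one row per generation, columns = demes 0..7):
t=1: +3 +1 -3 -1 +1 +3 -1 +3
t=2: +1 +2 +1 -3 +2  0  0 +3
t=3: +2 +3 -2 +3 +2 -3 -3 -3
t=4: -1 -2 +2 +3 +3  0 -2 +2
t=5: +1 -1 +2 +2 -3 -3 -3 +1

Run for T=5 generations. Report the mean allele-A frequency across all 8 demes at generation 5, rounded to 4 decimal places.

0.3906

t=0: k=[40 40 40 0 0 0 0 0]
t=1: x=[40.0000 40.0000 39.6000 0.4000 0.0000 0.0000 0.0000 0.0000] k=[40 40 37 0 0 0 0 0]
t=2: x=[40.0000 39.9700 36.6600 0.3700 0.0000 0.0000 0.0000 0.0000] k=[40 40 38 0 0 0 0 0]
t=3: x=[40.0000 39.9800 37.6400 0.3800 0.0000 0.0000 0.0000 0.0000] k=[40 40 36 3 0 0 0 0]
t=4: x=[40.0000 39.9600 35.7100 3.3000 0.0300 0.0000 0.0000 0.0000] k=[40 38 38 6 3 0 0 0]
t=5: x=[39.9800 38.0200 37.6800 6.2900 3.0000 0.0300 0.0000 0.0000] k=[40 37 40 8 0 0 0 0]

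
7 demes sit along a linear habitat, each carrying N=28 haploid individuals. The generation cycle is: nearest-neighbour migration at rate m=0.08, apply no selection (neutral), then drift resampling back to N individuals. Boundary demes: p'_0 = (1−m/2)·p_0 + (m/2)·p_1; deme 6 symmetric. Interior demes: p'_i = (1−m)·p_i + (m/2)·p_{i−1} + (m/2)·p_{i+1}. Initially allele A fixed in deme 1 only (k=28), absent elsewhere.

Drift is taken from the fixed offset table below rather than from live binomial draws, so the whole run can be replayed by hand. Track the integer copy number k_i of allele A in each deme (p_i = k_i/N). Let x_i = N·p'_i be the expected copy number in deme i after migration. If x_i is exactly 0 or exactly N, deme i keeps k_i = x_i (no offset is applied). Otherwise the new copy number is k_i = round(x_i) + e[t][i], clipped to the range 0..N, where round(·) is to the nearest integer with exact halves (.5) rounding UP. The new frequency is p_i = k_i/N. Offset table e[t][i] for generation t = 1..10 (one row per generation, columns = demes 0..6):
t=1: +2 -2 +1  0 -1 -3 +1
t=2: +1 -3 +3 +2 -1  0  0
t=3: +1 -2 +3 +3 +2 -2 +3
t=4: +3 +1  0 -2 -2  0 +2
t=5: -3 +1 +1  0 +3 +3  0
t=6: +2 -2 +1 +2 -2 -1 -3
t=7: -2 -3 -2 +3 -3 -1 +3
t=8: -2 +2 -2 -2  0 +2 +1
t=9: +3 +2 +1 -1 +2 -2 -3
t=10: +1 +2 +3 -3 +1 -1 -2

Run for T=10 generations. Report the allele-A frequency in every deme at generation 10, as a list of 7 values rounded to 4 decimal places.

[0.3214, 0.5714, 0.3929, 0.0714, 0.1071, 0.0000, 0.0000]

t=0: k=[0 28 0 0 0 0 0]
t=1: x=[1.1200 25.7600 1.1200 0.0000 0.0000 0.0000 0.0000] k=[3 24 2 0 0 0 0]
t=2: x=[3.8400 22.2800 2.8000 0.0800 0.0000 0.0000 0.0000] k=[5 19 6 2 0 0 0]
t=3: x=[5.5600 17.9200 6.3600 2.0800 0.0800 0.0000 0.0000] k=[7 16 9 5 2 0 0]
t=4: x=[7.3600 15.3600 9.1200 5.0400 2.0400 0.0800 0.0000] k=[10 16 9 3 0 0 0]
t=5: x=[10.2400 15.4800 9.0400 3.1200 0.1200 0.0000 0.0000] k=[7 16 10 3 3 0 0]
t=6: x=[7.3600 15.4000 9.9600 3.2800 2.8800 0.1200 0.0000] k=[9 13 11 5 1 0 0]
t=7: x=[9.1600 12.7600 10.8400 5.0800 1.1200 0.0400 0.0000] k=[7 10 9 8 0 0 0]
t=8: x=[7.1200 9.8400 9.0000 7.7200 0.3200 0.0000 0.0000] k=[5 12 7 6 0 0 0]
t=9: x=[5.2800 11.5200 7.1600 5.8000 0.2400 0.0000 0.0000] k=[8 14 8 5 2 0 0]
t=10: x=[8.2400 13.5200 8.1200 5.0000 2.0400 0.0800 0.0000] k=[9 16 11 2 3 0 0]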